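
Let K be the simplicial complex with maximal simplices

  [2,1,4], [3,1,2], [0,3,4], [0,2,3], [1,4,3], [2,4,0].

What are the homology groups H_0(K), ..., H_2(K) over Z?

H_0 ≅ Z,  H_1 = 0,  H_2 ≅ Z.

Order the vertices as 0 < 1 < 2 < 3 < 4. Listing each simplex with vertices in this order, K has dimension 2 with simplices:

  0-simplices (5): [0], [1], [2], [3], [4]
  1-simplices (9): [0,2], [0,3], [0,4], [1,2], [1,3], [1,4], [2,3], [2,4], [3,4]
  2-simplices (6): [0,2,3], [0,2,4], [0,3,4], [1,2,3], [1,2,4], [1,3,4]

giving chain groups C_0 ≅ Z^5, C_1 ≅ Z^9, C_2 ≅ Z^6.

Boundary ∂_1: C_1 → C_0 maps an edge to its endpoints' difference, ∂[p,q] = q − p.
This gives a 5×9 integer matrix of rank 4; reducing to Smith normal form yields diagonal entries (1,1,1,1).

∂_2: C_2 → C_1 acts by ∂[p,q,r] = [q,r] − [p,r] + [p,q]. For instance
  ∂[1,2,3] = [2,3] − [1,3] + [1,2],
  ∂[0,2,4] = [2,4] − [0,4] + [0,2].
The resulting 9×6 matrix has rank 5, and its Smith normal form has invariant factors (1,1,1,1,1).

Computing H_k = (kernel of ∂_k) / (image of ∂_{k+1}):

  H_0: rank C_0 − rank ∂_1 = 5 − 4 = 1, and the invariant factors of ∂_1 are all 1, so H_0 = Z.
  H_1: rank ker ∂_1 − rank ∂_2 = (9 − 4) − 5 = 0, and the invariant factors of ∂_2 are all 1, so H_1 = 0.
  H_2: rank ker ∂_2 − rank ∂_3 = (6 − 5) − 0 = 1, and there is no ∂_3, so H_2 = Z.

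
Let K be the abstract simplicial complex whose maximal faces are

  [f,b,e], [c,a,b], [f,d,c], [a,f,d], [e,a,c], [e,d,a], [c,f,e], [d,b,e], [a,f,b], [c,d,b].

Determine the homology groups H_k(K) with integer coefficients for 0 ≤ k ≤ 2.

Take the total order a < b < c < d < e < f on the vertex set. Then K (dimension 2) consists of the simplices:

  0-simplices (6): a, b, c, d, e, f
  1-simplices (15): ab, ac, ad, ae, af, bc, bd, be, bf, cd, ce, cf, de, df, ef
  2-simplices (10): abc, abf, ace, ade, adf, bcd, bde, bef, cdf, cef

so the chain groups are C_0 ≅ Z^6, C_1 ≅ Z^15, C_2 ≅ Z^10.

The boundary map ∂_1: C_1 → C_0 maps an edge to its endpoints' difference, ∂[p,q] = q − p.
The resulting 6×15 matrix has rank 5, and its Smith normal form has invariant factors (1,1,1,1,1).

∂_2: C_2 → C_1 acts by ∂[p,q,r] = [q,r] − [p,r] + [p,q]. For instance
  ∂abc = bc − ac + ab,
  ∂adf = df − af + ad.
The resulting 15×10 matrix has rank 10, and its Smith normal form has invariant factors (1,1,1,1,1,1,1,1,1,2).

Reading off H_k = ker ∂_k / im ∂_{k+1}:

  H_0: rank C_0 − rank ∂_1 = 6 − 5 = 1, and the invariant factors of ∂_1 are all 1, so H_0 = Z.
  H_1: rank ker ∂_1 − rank ∂_2 = (15 − 5) − 10 = 0, and ∂_2 has invariant factor 2 > 1, so H_1 = Z/2.
  H_2: rank ker ∂_2 − rank ∂_3 = (10 − 10) − 0 = 0, and there is no ∂_3, so H_2 = 0.

(K is a triangulation of the real projective plane RP^2.)

H_0 ≅ Z,  H_1 ≅ Z/2,  H_2 = 0.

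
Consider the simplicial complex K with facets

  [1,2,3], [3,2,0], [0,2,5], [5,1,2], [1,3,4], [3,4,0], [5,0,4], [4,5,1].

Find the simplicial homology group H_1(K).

H_1 = 0.

Take the total order 0 < 1 < 2 < 3 < 4 < 5 on the vertex set. Then K (dimension 2) consists of the simplices:

  0-simplices (6): [0], [1], [2], [3], [4], [5]
  1-simplices (12): [0,2], [0,3], [0,4], [0,5], [1,2], [1,3], [1,4], [1,5], [2,3], [2,5], [3,4], [4,5]
  2-simplices (8): [0,2,3], [0,2,5], [0,3,4], [0,4,5], [1,2,3], [1,2,5], [1,3,4], [1,4,5]

giving chain groups C_0 ≅ Z^6, C_1 ≅ Z^12, C_2 ≅ Z^8.

∂_1: C_1 → C_0 is given by ∂[p,q] = [q] − [p]. For instance
  ∂[3,4] = [4] − [3].
This gives a 6×12 integer matrix of rank 5; reducing to Smith normal form yields diagonal entries (1,1,1,1,1).

∂_2: C_2 → C_1 acts by ∂[p,q,r] = [q,r] − [p,r] + [p,q]. For instance
  ∂[0,4,5] = [4,5] − [0,5] + [0,4],
  ∂[1,4,5] = [4,5] − [1,5] + [1,4].
As a 12×8 matrix over Z this has rank 7, with invariant factors (1,1,1,1,1,1,1).

Computing H_k = (kernel of ∂_k) / (image of ∂_{k+1}):

  H_1: rank ker ∂_1 − rank ∂_2 = (12 − 5) − 7 = 0, and the invariant factors of ∂_2 are all 1, so H_1 = 0.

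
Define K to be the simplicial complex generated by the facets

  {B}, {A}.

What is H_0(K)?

We work with the vertex ordering A < B. The simplices of K, each written with vertices in increasing order, are:

  0-simplices (2): A, B

giving chain groups C_0 ≅ Z^2.

Reading off H_k = ker ∂_k / im ∂_{k+1}:

  H_0: rank C_0 − rank ∂_1 = 2 − 0 = 2, and there is no ∂_1, so H_0 = Z^2.

(K is a triangulation of a set of 2 points.)

H_0 ≅ Z^2.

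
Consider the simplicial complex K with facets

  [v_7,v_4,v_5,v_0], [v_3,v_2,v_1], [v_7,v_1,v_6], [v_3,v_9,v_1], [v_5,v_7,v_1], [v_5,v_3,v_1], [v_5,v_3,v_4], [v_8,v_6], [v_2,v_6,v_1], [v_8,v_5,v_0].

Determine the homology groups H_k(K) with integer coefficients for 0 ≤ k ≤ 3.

H_0 = Z,  H_1 = Z,  H_2 = 0,  H_3 = 0.

We work with the vertex ordering v_0 < v_1 < v_2 < v_3 < v_4 < v_5 < v_6 < v_7 < v_8 < v_9. The simplices of K, each written with vertices in increasing order, are:

  0-simplices (10): [v_0], [v_1], [v_2], [v_3], [v_4], [v_5], [v_6], [v_7], [v_8], [v_9]
  1-simplices (21): (21 of them)
  2-simplices (12): (12 of them)
  3-simplices (1): [v_0,v_4,v_5,v_7]

so the chain groups are C_0 ≅ Z^10, C_1 ≅ Z^21, C_2 ≅ Z^12, C_3 ≅ Z^1.

∂_1: C_1 → C_0 is given by ∂[p,q] = [q] − [p].
As a 10×21 matrix over Z this has rank 9, with invariant factors (1,1,1,1,1,1,1,1,1).

∂_2: C_2 → C_1 acts by ∂[p,q,r] = [q,r] − [p,r] + [p,q]. For instance
  ∂[v_1,v_6,v_7] = [v_6,v_7] − [v_1,v_7] + [v_1,v_6],
  ∂[v_0,v_4,v_5] = [v_4,v_5] − [v_0,v_5] + [v_0,v_4].
This gives a 21×12 integer matrix of rank 11; reducing to Smith normal form yields diagonal entries (1,1,1,1,1,1,1,1,1,1,1).

Boundary ∂_3: C_3 → C_2 sends each 3-simplex σ to the alternating sum Σ_i (−1)^i (σ with its i-th vertex removed). For instance
  ∂[v_0,v_4,v_5,v_7] = [v_4,v_5,v_7] − [v_0,v_5,v_7] + [v_0,v_4,v_7] − [v_0,v_4,v_5].
The 12×1 boundary matrix has rank 1 and Smith normal form diag(1).

Reading off H_k = ker ∂_k / im ∂_{k+1}:

  H_0: rank C_0 − rank ∂_1 = 10 − 9 = 1, and the invariant factors of ∂_1 are all 1, so H_0 ≅ Z.
  H_1: rank ker ∂_1 − rank ∂_2 = (21 − 9) − 11 = 1, and the invariant factors of ∂_2 are all 1, so H_1 ≅ Z.
  H_2: rank ker ∂_2 − rank ∂_3 = (12 − 11) − 1 = 0, and the invariant factors of ∂_3 are all 1, so H_2 ≅ 0.
  H_3: rank ker ∂_3 − rank ∂_4 = (1 − 1) − 0 = 0, and there is no ∂_4, so H_3 ≅ 0.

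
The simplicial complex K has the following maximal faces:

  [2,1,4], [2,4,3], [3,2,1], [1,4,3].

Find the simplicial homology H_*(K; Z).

Take the total order 1 < 2 < 3 < 4 on the vertex set. Then K (dimension 2) consists of the simplices:

  0-simplices (4): [1], [2], [3], [4]
  1-simplices (6): [1,2], [1,3], [1,4], [2,3], [2,4], [3,4]
  2-simplices (4): [1,2,3], [1,2,4], [1,3,4], [2,3,4]

so the chain groups are C_0 ≅ Z^4, C_1 ≅ Z^6, C_2 ≅ Z^4.

The boundary map ∂_1: C_1 → C_0 is given by ∂[p,q] = [q] − [p]. For instance
  ∂[2,4] = [4] − [2].
This gives a 4×6 integer matrix of rank 3; reducing to Smith normal form yields diagonal entries (1,1,1).

∂_2: C_2 → C_1 acts by ∂[p,q,r] = [q,r] − [p,r] + [p,q]. For instance
  ∂[2,3,4] = [3,4] − [2,4] + [2,3],
  ∂[1,2,4] = [2,4] − [1,4] + [1,2].
As a 6×4 matrix over Z this has rank 3, with invariant factors (1,1,1).

Now H_k = ker ∂_k / im ∂_{k+1}, so:

  H_0: rank C_0 − rank ∂_1 = 4 − 3 = 1, and the invariant factors of ∂_1 are all 1, so H_0 ≅ Z.
  H_1: rank ker ∂_1 − rank ∂_2 = (6 − 3) − 3 = 0, and the invariant factors of ∂_2 are all 1, so H_1 ≅ 0.
  H_2: rank ker ∂_2 − rank ∂_3 = (4 − 3) − 0 = 1, and there is no ∂_3, so H_2 ≅ Z.

(K is a triangulation of the 2-sphere S^2.)

H_0 = Z,  H_1 = 0,  H_2 = Z.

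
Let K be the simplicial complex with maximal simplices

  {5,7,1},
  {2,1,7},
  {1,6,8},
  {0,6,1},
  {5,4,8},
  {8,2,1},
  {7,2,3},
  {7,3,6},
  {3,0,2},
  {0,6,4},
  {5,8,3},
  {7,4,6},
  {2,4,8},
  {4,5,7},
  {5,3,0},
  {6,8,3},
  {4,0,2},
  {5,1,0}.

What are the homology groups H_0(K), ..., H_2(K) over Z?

H_0 = Z,  H_1 = Z^2,  H_2 = Z.

Order the vertices as 0 < 1 < 2 < 3 < 4 < 5 < 6 < 7 < 8. Listing each simplex with vertices in this order, K has dimension 2 with simplices:

  0-simplices (9): [0], [1], [2], [3], [4], [5], [6], [7], [8]
  1-simplices (27): (27 of them)
  2-simplices (18): [0,1,5], [0,1,6], [0,2,3], [0,2,4], [0,3,5], [0,4,6], [1,2,7], [1,2,8], [1,5,7], [1,6,8], [2,3,7], [2,4,8], [3,5,8], [3,6,7], [3,6,8], [4,5,7], [4,5,8], [4,6,7]

Hence C_0 ≅ Z^9, C_1 ≅ Z^27, C_2 ≅ Z^18.

∂_1: C_1 → C_0 sends each edge [p,q] (with p < q) to q − p.
This gives a 9×27 integer matrix of rank 8; reducing to Smith normal form yields diagonal entries (1,1,1,1,1,1,1,1).

Boundary ∂_2: C_2 → C_1 maps a triangle to the signed sum of its edges. For instance
  ∂[3,6,8] = [6,8] − [3,8] + [3,6],
  ∂[1,2,8] = [2,8] − [1,8] + [1,2].
As a 27×18 matrix over Z this has rank 17, with invariant factors (1,1,1,1,1,1,1,1,1,1,1,1,1,1,1,1,1).

Reading off H_k = ker ∂_k / im ∂_{k+1}:

  H_0: rank C_0 − rank ∂_1 = 9 − 8 = 1, and the invariant factors of ∂_1 are all 1, so H_0 = Z.
  H_1: rank ker ∂_1 − rank ∂_2 = (27 − 8) − 17 = 2, and the invariant factors of ∂_2 are all 1, so H_1 = Z^2.
  H_2: rank ker ∂_2 − rank ∂_3 = (18 − 17) − 0 = 1, and there is no ∂_3, so H_2 = Z.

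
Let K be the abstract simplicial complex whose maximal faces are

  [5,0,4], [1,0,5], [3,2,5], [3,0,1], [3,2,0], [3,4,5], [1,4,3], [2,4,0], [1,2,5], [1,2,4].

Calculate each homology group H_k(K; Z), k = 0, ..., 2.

H_0 = Z,  H_1 = Z/2,  H_2 = 0.

We work with the vertex ordering 0 < 1 < 2 < 3 < 4 < 5. The simplices of K, each written with vertices in increasing order, are:

  0-simplices (6): [0], [1], [2], [3], [4], [5]
  1-simplices (15): [0,1], [0,2], [0,3], [0,4], [0,5], [1,2], [1,3], [1,4], [1,5], [2,3], [2,4], [2,5], [3,4], [3,5], [4,5]
  2-simplices (10): [0,1,3], [0,1,5], [0,2,3], [0,2,4], [0,4,5], [1,2,4], [1,2,5], [1,3,4], [2,3,5], [3,4,5]

so the chain groups are C_0 ≅ Z^6, C_1 ≅ Z^15, C_2 ≅ Z^10.

Boundary ∂_1: C_1 → C_0 sends each edge [p,q] (with p < q) to q − p. For instance
  ∂[1,5] = [5] − [1].
As a 6×15 matrix over Z this has rank 5, with invariant factors (1,1,1,1,1).

∂_2: C_2 → C_1 acts by ∂[p,q,r] = [q,r] − [p,r] + [p,q]. For instance
  ∂[0,2,4] = [2,4] − [0,4] + [0,2],
  ∂[0,4,5] = [4,5] − [0,5] + [0,4].
As a 15×10 matrix over Z this has rank 10, with invariant factors (1,1,1,1,1,1,1,1,1,2).

Computing H_k = (kernel of ∂_k) / (image of ∂_{k+1}):

  H_0: rank C_0 − rank ∂_1 = 6 − 5 = 1, and the invariant factors of ∂_1 are all 1, so H_0 = Z.
  H_1: rank ker ∂_1 − rank ∂_2 = (15 − 5) − 10 = 0, and ∂_2 has invariant factor 2 > 1, so H_1 = Z/2.
  H_2: rank ker ∂_2 − rank ∂_3 = (10 − 10) − 0 = 0, and there is no ∂_3, so H_2 = 0.

(K is a triangulation of the real projective plane RP^2.)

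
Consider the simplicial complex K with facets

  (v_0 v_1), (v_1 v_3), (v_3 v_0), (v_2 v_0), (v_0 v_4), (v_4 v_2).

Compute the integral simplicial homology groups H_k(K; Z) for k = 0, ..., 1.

H_0 ≅ Z,  H_1 ≅ Z^2.

Fix the vertex order v_0 < v_1 < v_2 < v_3 < v_4 and write every simplex with vertices in increasing order. Then dim K = 1 and the simplices of K are:

  0-simplices (5): [v_0], [v_1], [v_2], [v_3], [v_4]
  1-simplices (6): [v_0,v_1], [v_0,v_2], [v_0,v_3], [v_0,v_4], [v_1,v_3], [v_2,v_4]

Hence C_0 ≅ Z^5, C_1 ≅ Z^6.

∂_1: C_1 → C_0 is given by ∂[p,q] = [q] − [p]. For instance
  ∂[v_0,v_2] = [v_2] − [v_0].
As a 5×6 matrix over Z this has rank 4, with invariant factors (1,1,1,1).

From H_k ≅ ker(∂_k) / im(∂_{k+1}) we obtain:

  H_0: rank C_0 − rank ∂_1 = 5 − 4 = 1, and the invariant factors of ∂_1 are all 1, so H_0 = Z.
  H_1: rank ker ∂_1 − rank ∂_2 = (6 − 4) − 0 = 2, and there is no ∂_2, so H_1 = Z^2.

As a check, the Euler characteristic is 5 − 6 = -1, which agrees with 1 − 2 = -1.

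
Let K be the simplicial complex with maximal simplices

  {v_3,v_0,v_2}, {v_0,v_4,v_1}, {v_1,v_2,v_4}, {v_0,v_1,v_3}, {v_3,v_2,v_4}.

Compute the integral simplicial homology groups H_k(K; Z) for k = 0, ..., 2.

Take the total order v_0 < v_1 < v_2 < v_3 < v_4 on the vertex set. Then K (dimension 2) consists of the simplices:

  0-simplices (5): [v_0], [v_1], [v_2], [v_3], [v_4]
  1-simplices (10): [v_0,v_1], [v_0,v_2], [v_0,v_3], [v_0,v_4], [v_1,v_2], [v_1,v_3], [v_1,v_4], [v_2,v_3], [v_2,v_4], [v_3,v_4]
  2-simplices (5): [v_0,v_1,v_3], [v_0,v_1,v_4], [v_0,v_2,v_3], [v_1,v_2,v_4], [v_2,v_3,v_4]

giving chain groups C_0 ≅ Z^5, C_1 ≅ Z^10, C_2 ≅ Z^5.

∂_1: C_1 → C_0 sends each edge [p,q] (with p < q) to q − p. For instance
  ∂[v_0,v_4] = [v_4] − [v_0].
The 5×10 boundary matrix has rank 4 and Smith normal form diag(1,1,1,1).

∂_2: C_2 → C_1 sends each 2-simplex [p,q,r] to [q,r] − [p,r] + [p,q]. For instance
  ∂[v_0,v_1,v_3] = [v_1,v_3] − [v_0,v_3] + [v_0,v_1],
  ∂[v_0,v_1,v_4] = [v_1,v_4] − [v_0,v_4] + [v_0,v_1].
The 10×5 boundary matrix has rank 5 and Smith normal form diag(1,1,1,1,1).

Computing H_k = (kernel of ∂_k) / (image of ∂_{k+1}):

  H_0: rank C_0 − rank ∂_1 = 5 − 4 = 1, and the invariant factors of ∂_1 are all 1, so H_0 = Z.
  H_1: rank ker ∂_1 − rank ∂_2 = (10 − 4) − 5 = 1, and the invariant factors of ∂_2 are all 1, so H_1 = Z.
  H_2: rank ker ∂_2 − rank ∂_3 = (5 − 5) − 0 = 0, and there is no ∂_3, so H_2 = 0.

(K is a triangulation of the Möbius band.)

H_0 ≅ Z,  H_1 ≅ Z,  H_2 = 0.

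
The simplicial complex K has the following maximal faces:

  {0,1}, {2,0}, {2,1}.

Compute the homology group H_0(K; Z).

We work with the vertex ordering 0 < 1 < 2. The simplices of K, each written with vertices in increasing order, are:

  0-simplices (3): [0], [1], [2]
  1-simplices (3): [0,1], [0,2], [1,2]

so the chain groups are C_0 ≅ Z^3, C_1 ≅ Z^3.

The boundary map ∂_1: C_1 → C_0 sends each edge [p,q] (with p < q) to q − p.
The 3×3 boundary matrix has rank 2 and Smith normal form diag(1,1).

From H_k ≅ ker(∂_k) / im(∂_{k+1}) we obtain:

  H_0: rank C_0 − rank ∂_1 = 3 − 2 = 1, and the invariant factors of ∂_1 are all 1, so H_0 = Z.

H_0 = Z.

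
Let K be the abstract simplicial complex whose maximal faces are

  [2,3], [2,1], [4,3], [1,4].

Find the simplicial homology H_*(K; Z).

Order the vertices as 1 < 2 < 3 < 4. Listing each simplex with vertices in this order, K has dimension 1 with simplices:

  0-simplices (4): [1], [2], [3], [4]
  1-simplices (4): [1,2], [1,4], [2,3], [3,4]

Hence C_0 ≅ Z^4, C_1 ≅ Z^4.

∂_1: C_1 → C_0 sends each edge [p,q] (with p < q) to q − p. For instance
  ∂[1,2] = [2] − [1].
The 4×4 boundary matrix has rank 3 and Smith normal form diag(1,1,1).

Computing H_k = (kernel of ∂_k) / (image of ∂_{k+1}):

  H_0: rank C_0 − rank ∂_1 = 4 − 3 = 1, and the invariant factors of ∂_1 are all 1, so H_0 ≅ Z.
  H_1: rank ker ∂_1 − rank ∂_2 = (4 − 3) − 0 = 1, and there is no ∂_2, so H_1 ≅ Z.

As a check, the Euler characteristic is 4 − 4 = 0, which agrees with 1 − 1 = 0.
(K is a triangulation of the circle S^1.)

H_0 ≅ Z,  H_1 ≅ Z.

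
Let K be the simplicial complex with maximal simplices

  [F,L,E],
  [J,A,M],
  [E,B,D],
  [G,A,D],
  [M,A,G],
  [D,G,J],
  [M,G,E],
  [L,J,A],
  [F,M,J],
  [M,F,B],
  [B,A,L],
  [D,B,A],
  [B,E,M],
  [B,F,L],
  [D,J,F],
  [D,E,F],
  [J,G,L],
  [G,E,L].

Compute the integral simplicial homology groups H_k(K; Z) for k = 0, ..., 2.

H_0 ≅ Z,  H_1 ≅ Z ⊕ Z_2,  H_2 = 0.

Order the vertices as A < B < D < E < F < G < J < L < M. Listing each simplex with vertices in this order, K has dimension 2 with simplices:

  0-simplices (9): A, B, D, E, F, G, J, L, M
  1-simplices (27): AB, AD, AG, AJ, AL, AM, BD, BE, BF, BL, BM, DE, DF, DG, DJ, EF, EG, EL, EM, FJ, FL, FM, GJ, GL, GM, JL, JM
  2-simplices (18): ABD, ABL, ADG, AGM, AJL, AJM, BDE, BEM, BFL, BFM, DEF, DFJ, DGJ, EFL, EGL, EGM, FJM, GJL

Hence C_0 ≅ Z^9, C_1 ≅ Z^27, C_2 ≅ Z^18.

∂_1: C_1 → C_0 maps an edge to its endpoints' difference, ∂[p,q] = q − p.
The resulting 9×27 matrix has rank 8, and its Smith normal form has invariant factors (1,1,1,1,1,1,1,1).

The boundary map ∂_2: C_2 → C_1 acts by ∂[p,q,r] = [q,r] − [p,r] + [p,q]. For instance
  ∂DFJ = FJ − DJ + DF,
  ∂AJL = JL − AL + AJ.
The 27×18 boundary matrix has rank 18 and Smith normal form diag(1,1,1,1,1,1,1,1,1,1,1,1,1,1,1,1,1,2).

Now H_k = ker ∂_k / im ∂_{k+1}, so:

  H_0: rank C_0 − rank ∂_1 = 9 − 8 = 1, and the invariant factors of ∂_1 are all 1, so H_0 ≅ Z.
  H_1: rank ker ∂_1 − rank ∂_2 = (27 − 8) − 18 = 1, and ∂_2 has invariant factor 2 > 1, so H_1 ≅ Z ⊕ Z_2.
  H_2: rank ker ∂_2 − rank ∂_3 = (18 − 18) − 0 = 0, and there is no ∂_3, so H_2 ≅ 0.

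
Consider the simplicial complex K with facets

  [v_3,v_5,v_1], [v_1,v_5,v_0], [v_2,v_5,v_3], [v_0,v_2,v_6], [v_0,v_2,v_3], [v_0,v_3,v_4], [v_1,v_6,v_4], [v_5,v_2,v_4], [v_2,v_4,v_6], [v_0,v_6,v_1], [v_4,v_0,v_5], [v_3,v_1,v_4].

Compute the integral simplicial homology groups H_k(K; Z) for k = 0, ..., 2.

H_0 ≅ Z,  H_1 ≅ Z/2,  H_2 = 0.

Take the total order v_0 < v_1 < v_2 < v_3 < v_4 < v_5 < v_6 on the vertex set. Then K (dimension 2) consists of the simplices:

  0-simplices (7): [v_0], [v_1], [v_2], [v_3], [v_4], [v_5], [v_6]
  1-simplices (18): (18 of them)
  2-simplices (12): (12 of them)

so the chain groups are C_0 ≅ Z^7, C_1 ≅ Z^18, C_2 ≅ Z^12.

∂_1: C_1 → C_0 is given by ∂[p,q] = [q] − [p].
As a 7×18 matrix over Z this has rank 6, with invariant factors (1,1,1,1,1,1).

Boundary ∂_2: C_2 → C_1 acts by ∂[p,q,r] = [q,r] − [p,r] + [p,q]. For instance
  ∂[v_0,v_1,v_5] = [v_1,v_5] − [v_0,v_5] + [v_0,v_1],
  ∂[v_0,v_3,v_4] = [v_3,v_4] − [v_0,v_4] + [v_0,v_3].
The resulting 18×12 matrix has rank 12, and its Smith normal form has invariant factors (1,1,1,1,1,1,1,1,1,1,1,2).

Reading off H_k = ker ∂_k / im ∂_{k+1}:

  H_0: rank C_0 − rank ∂_1 = 7 − 6 = 1, and the invariant factors of ∂_1 are all 1, so H_0 = Z.
  H_1: rank ker ∂_1 − rank ∂_2 = (18 − 6) − 12 = 0, and ∂_2 has invariant factor 2 > 1, so H_1 = Z/2.
  H_2: rank ker ∂_2 − rank ∂_3 = (12 − 12) − 0 = 0, and there is no ∂_3, so H_2 = 0.

As a check, the Euler characteristic is 7 − 18 + 12 = 1, which agrees with 1 − 0 + 0 = 1.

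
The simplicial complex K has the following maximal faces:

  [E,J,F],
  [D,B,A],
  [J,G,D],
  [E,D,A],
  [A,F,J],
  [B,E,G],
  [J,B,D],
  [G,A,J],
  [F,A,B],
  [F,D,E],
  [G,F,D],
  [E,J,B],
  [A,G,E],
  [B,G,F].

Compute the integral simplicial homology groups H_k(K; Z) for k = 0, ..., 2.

H_0 ≅ Z,  H_1 ≅ Z^2,  H_2 ≅ Z.

Take the total order A < B < D < E < F < G < J on the vertex set. Then K (dimension 2) consists of the simplices:

  0-simplices (7): A, B, D, E, F, G, J
  1-simplices (21): AB, AD, AE, AF, AG, AJ, BD, BE, BF, BG, BJ, DE, DF, DG, DJ, EF, EG, EJ, FG, FJ, GJ
  2-simplices (14): ABD, ABF, ADE, AEG, AFJ, AGJ, BDJ, BEG, BEJ, BFG, DEF, DFG, DGJ, EFJ

Hence C_0 ≅ Z^7, C_1 ≅ Z^21, C_2 ≅ Z^14.

The boundary map ∂_1: C_1 → C_0 maps an edge to its endpoints' difference, ∂[p,q] = q − p. For instance
  ∂DF = F − D.
As a 7×21 matrix over Z this has rank 6, with invariant factors (1,1,1,1,1,1).

Boundary ∂_2: C_2 → C_1 maps a triangle to the signed sum of its edges. For instance
  ∂DEF = EF − DF + DE,
  ∂BDJ = DJ − BJ + BD.
The 21×14 boundary matrix has rank 13 and Smith normal form diag(1,1,1,1,1,1,1,1,1,1,1,1,1).

Now H_k = ker ∂_k / im ∂_{k+1}, so:

  H_0: rank C_0 − rank ∂_1 = 7 − 6 = 1, and the invariant factors of ∂_1 are all 1, so H_0 = Z.
  H_1: rank ker ∂_1 − rank ∂_2 = (21 − 6) − 13 = 2, and the invariant factors of ∂_2 are all 1, so H_1 = Z^2.
  H_2: rank ker ∂_2 − rank ∂_3 = (14 − 13) − 0 = 1, and there is no ∂_3, so H_2 = Z.

As a check, the Euler characteristic is 7 − 21 + 14 = 0, which agrees with 1 − 2 + 1 = 0.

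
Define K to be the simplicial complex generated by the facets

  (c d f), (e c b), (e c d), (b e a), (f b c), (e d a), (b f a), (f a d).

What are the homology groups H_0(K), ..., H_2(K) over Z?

Order the vertices as a < b < c < d < e < f. Listing each simplex with vertices in this order, K has dimension 2 with simplices:

  0-simplices (6): a, b, c, d, e, f
  1-simplices (12): ab, ad, ae, af, bc, be, bf, cd, ce, cf, de, df
  2-simplices (8): abe, abf, ade, adf, bce, bcf, cde, cdf

so the chain groups are C_0 ≅ Z^6, C_1 ≅ Z^12, C_2 ≅ Z^8.

Boundary ∂_1: C_1 → C_0 maps an edge to its endpoints' difference, ∂[p,q] = q − p.
The 6×12 boundary matrix has rank 5 and Smith normal form diag(1,1,1,1,1).

Boundary ∂_2: C_2 → C_1 maps a triangle to the signed sum of its edges. For instance
  ∂bce = ce − be + bc,
  ∂adf = df − af + ad.
The 12×8 boundary matrix has rank 7 and Smith normal form diag(1,1,1,1,1,1,1).

Reading off H_k = ker ∂_k / im ∂_{k+1}:

  H_0: rank C_0 − rank ∂_1 = 6 − 5 = 1, and the invariant factors of ∂_1 are all 1, so H_0 = Z.
  H_1: rank ker ∂_1 − rank ∂_2 = (12 − 5) − 7 = 0, and the invariant factors of ∂_2 are all 1, so H_1 = 0.
  H_2: rank ker ∂_2 − rank ∂_3 = (8 − 7) − 0 = 1, and there is no ∂_3, so H_2 = Z.

H_0 = Z,  H_1 = 0,  H_2 = Z.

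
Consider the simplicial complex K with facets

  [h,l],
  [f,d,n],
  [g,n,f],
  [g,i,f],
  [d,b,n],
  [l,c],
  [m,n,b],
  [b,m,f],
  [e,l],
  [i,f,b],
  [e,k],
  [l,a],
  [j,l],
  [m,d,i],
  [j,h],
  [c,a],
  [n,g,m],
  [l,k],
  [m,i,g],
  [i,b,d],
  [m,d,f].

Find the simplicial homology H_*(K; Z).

H_0 = Z^2,  H_1 = Z^3 ⊕ Z/2,  H_2 = 0.

Fix the vertex order a < b < c < d < e < f < g < h < i < j < k < l < m < n and write every simplex with vertices in increasing order. Then dim K = 2 and the simplices of K are:

  0-simplices (14): a, b, c, d, e, f, g, h, i, j, k, l, m, n
  1-simplices (27): ac, al, bd, bf, bi, bm, bn, cl, df, di, dm, dn, ek, el, fg, fi, fm, fn, gi, gm, gn, hj, hl, im, jl, kl, mn
  2-simplices (12): bdi, bdn, bfi, bfm, bmn, dfm, dfn, dim, fgi, fgn, gim, gmn

giving chain groups C_0 ≅ Z^14, C_1 ≅ Z^27, C_2 ≅ Z^12.

The boundary map ∂_1: C_1 → C_0 sends each edge [p,q] (with p < q) to q − p. For instance
  ∂dm = m − d.
This gives a 14×27 integer matrix of rank 12; reducing to Smith normal form yields diagonal entries (1,1,1,1,1,1,1,1,1,1,1,1).

∂_2: C_2 → C_1 maps a triangle to the signed sum of its edges. For instance
  ∂dim = im − dm + di,
  ∂dfn = fn − dn + df.
The resulting 27×12 matrix has rank 12, and its Smith normal form has invariant factors (1,1,1,1,1,1,1,1,1,1,1,2).

Now H_k = ker ∂_k / im ∂_{k+1}, so:

  H_0: rank C_0 − rank ∂_1 = 14 − 12 = 2, and the invariant factors of ∂_1 are all 1, so H_0 = Z^2.
  H_1: rank ker ∂_1 − rank ∂_2 = (27 − 12) − 12 = 3, and ∂_2 has invariant factor 2 > 1, so H_1 = Z^3 ⊕ Z/2.
  H_2: rank ker ∂_2 − rank ∂_3 = (12 − 12) − 0 = 0, and there is no ∂_3, so H_2 = 0.

As a check, the Euler characteristic is 14 − 27 + 12 = -1, which agrees with 2 − 3 + 0 = -1.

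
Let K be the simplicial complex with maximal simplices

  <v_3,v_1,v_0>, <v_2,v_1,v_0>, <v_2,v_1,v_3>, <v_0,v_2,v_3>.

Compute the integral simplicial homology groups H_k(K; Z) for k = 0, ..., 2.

Order the vertices as v_0 < v_1 < v_2 < v_3. Listing each simplex with vertices in this order, K has dimension 2 with simplices:

  0-simplices (4): [v_0], [v_1], [v_2], [v_3]
  1-simplices (6): [v_0,v_1], [v_0,v_2], [v_0,v_3], [v_1,v_2], [v_1,v_3], [v_2,v_3]
  2-simplices (4): [v_0,v_1,v_2], [v_0,v_1,v_3], [v_0,v_2,v_3], [v_1,v_2,v_3]

Hence C_0 ≅ Z^4, C_1 ≅ Z^6, C_2 ≅ Z^4.

The boundary map ∂_1: C_1 → C_0 is given by ∂[p,q] = [q] − [p].
This gives a 4×6 integer matrix of rank 3; reducing to Smith normal form yields diagonal entries (1,1,1).

Boundary ∂_2: C_2 → C_1 acts by ∂[p,q,r] = [q,r] − [p,r] + [p,q]. For instance
  ∂[v_0,v_1,v_3] = [v_1,v_3] − [v_0,v_3] + [v_0,v_1],
  ∂[v_1,v_2,v_3] = [v_2,v_3] − [v_1,v_3] + [v_1,v_2].
As a 6×4 matrix over Z this has rank 3, with invariant factors (1,1,1).

Computing H_k = (kernel of ∂_k) / (image of ∂_{k+1}):

  H_0: rank C_0 − rank ∂_1 = 4 − 3 = 1, and the invariant factors of ∂_1 are all 1, so H_0 = Z.
  H_1: rank ker ∂_1 − rank ∂_2 = (6 − 3) − 3 = 0, and the invariant factors of ∂_2 are all 1, so H_1 = 0.
  H_2: rank ker ∂_2 − rank ∂_3 = (4 − 3) − 0 = 1, and there is no ∂_3, so H_2 = Z.

H_0 ≅ Z,  H_1 = 0,  H_2 ≅ Z.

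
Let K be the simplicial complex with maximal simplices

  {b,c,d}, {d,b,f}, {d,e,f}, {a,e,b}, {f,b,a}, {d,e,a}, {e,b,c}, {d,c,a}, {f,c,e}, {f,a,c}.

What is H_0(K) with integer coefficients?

K has 6 vertices, 15 edges, 10 triangles.
rank ∂_0 = 0, rank ∂_1 = 5 ⇒ b_0 = 6 − 0 − 5 = 1; all invariant factors of ∂_1 are 1 so no torsion. So H_0 = Z.

H_0 = Z.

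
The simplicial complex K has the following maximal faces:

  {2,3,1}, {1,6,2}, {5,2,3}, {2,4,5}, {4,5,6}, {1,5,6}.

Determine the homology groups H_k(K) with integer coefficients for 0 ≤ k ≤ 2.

H_0 ≅ Z,  H_1 ≅ Z,  H_2 = 0.

Order the vertices as 1 < 2 < 3 < 4 < 5 < 6. Listing each simplex with vertices in this order, K has dimension 2 with simplices:

  0-simplices (6): [1], [2], [3], [4], [5], [6]
  1-simplices (12): [1,2], [1,3], [1,5], [1,6], [2,3], [2,4], [2,5], [2,6], [3,5], [4,5], [4,6], [5,6]
  2-simplices (6): [1,2,3], [1,2,6], [1,5,6], [2,3,5], [2,4,5], [4,5,6]

giving chain groups C_0 ≅ Z^6, C_1 ≅ Z^12, C_2 ≅ Z^6.

Boundary ∂_1: C_1 → C_0 is given by ∂[p,q] = [q] − [p].
As a 6×12 matrix over Z this has rank 5, with invariant factors (1,1,1,1,1).

∂_2: C_2 → C_1 sends each 2-simplex [p,q,r] to [q,r] − [p,r] + [p,q]. For instance
  ∂[1,2,3] = [2,3] − [1,3] + [1,2],
  ∂[2,4,5] = [4,5] − [2,5] + [2,4].
The 12×6 boundary matrix has rank 6 and Smith normal form diag(1,1,1,1,1,1).

Now H_k = ker ∂_k / im ∂_{k+1}, so:

  H_0: rank C_0 − rank ∂_1 = 6 − 5 = 1, and the invariant factors of ∂_1 are all 1, so H_0 ≅ Z.
  H_1: rank ker ∂_1 − rank ∂_2 = (12 − 5) − 6 = 1, and the invariant factors of ∂_2 are all 1, so H_1 ≅ Z.
  H_2: rank ker ∂_2 − rank ∂_3 = (6 − 6) − 0 = 0, and there is no ∂_3, so H_2 ≅ 0.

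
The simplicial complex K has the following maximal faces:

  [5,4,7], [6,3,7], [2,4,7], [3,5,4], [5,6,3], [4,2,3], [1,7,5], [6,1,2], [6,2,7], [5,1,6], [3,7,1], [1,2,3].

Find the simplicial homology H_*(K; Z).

H_0 = Z,  H_1 = Z/2Z,  H_2 = 0.

Fix the vertex order 1 < 2 < 3 < 4 < 5 < 6 < 7 and write every simplex with vertices in increasing order. Then dim K = 2 and the simplices of K are:

  0-simplices (7): [1], [2], [3], [4], [5], [6], [7]
  1-simplices (18): [1,2], [1,3], [1,5], [1,6], [1,7], [2,3], [2,4], [2,6], [2,7], [3,4], [3,5], [3,6], [3,7], [4,5], [4,7], [5,6], [5,7], [6,7]
  2-simplices (12): [1,2,3], [1,2,6], [1,3,7], [1,5,6], [1,5,7], [2,3,4], [2,4,7], [2,6,7], [3,4,5], [3,5,6], [3,6,7], [4,5,7]

so the chain groups are C_0 ≅ Z^7, C_1 ≅ Z^18, C_2 ≅ Z^12.

∂_1: C_1 → C_0 sends each edge [p,q] (with p < q) to q − p. For instance
  ∂[3,4] = [4] − [3].
The resulting 7×18 matrix has rank 6, and its Smith normal form has invariant factors (1,1,1,1,1,1).

The boundary map ∂_2: C_2 → C_1 maps a triangle to the signed sum of its edges. For instance
  ∂[3,6,7] = [6,7] − [3,7] + [3,6],
  ∂[3,5,6] = [5,6] − [3,6] + [3,5].
As a 18×12 matrix over Z this has rank 12, with invariant factors (1,1,1,1,1,1,1,1,1,1,1,2).

Now H_k = ker ∂_k / im ∂_{k+1}, so:

  H_0: rank C_0 − rank ∂_1 = 7 − 6 = 1, and the invariant factors of ∂_1 are all 1, so H_0 = Z.
  H_1: rank ker ∂_1 − rank ∂_2 = (18 − 6) − 12 = 0, and ∂_2 has invariant factor 2 > 1, so H_1 = Z/2Z.
  H_2: rank ker ∂_2 − rank ∂_3 = (12 − 12) − 0 = 0, and there is no ∂_3, so H_2 = 0.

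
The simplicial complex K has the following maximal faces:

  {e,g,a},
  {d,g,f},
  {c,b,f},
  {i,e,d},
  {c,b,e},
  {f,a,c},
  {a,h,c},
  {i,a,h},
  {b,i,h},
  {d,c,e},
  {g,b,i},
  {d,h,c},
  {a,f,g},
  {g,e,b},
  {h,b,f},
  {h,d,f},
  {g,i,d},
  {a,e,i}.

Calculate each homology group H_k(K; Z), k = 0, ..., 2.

H_0 ≅ Z,  H_1 ≅ Z ⊕ Z/2,  H_2 = 0.

Take the total order a < b < c < d < e < f < g < h < i on the vertex set. Then K (dimension 2) consists of the simplices:

  0-simplices (9): a, b, c, d, e, f, g, h, i
  1-simplices (27): ac, ae, af, ag, ah, ai, bc, be, bf, bg, bh, bi, cd, ce, cf, ch, de, df, dg, dh, di, eg, ei, fg, fh, gi, hi
  2-simplices (18): acf, ach, aeg, aei, afg, ahi, bce, bcf, beg, bfh, bgi, bhi, cde, cdh, dei, dfg, dfh, dgi

giving chain groups C_0 ≅ Z^9, C_1 ≅ Z^27, C_2 ≅ Z^18.

∂_1: C_1 → C_0 maps an edge to its endpoints' difference, ∂[p,q] = q − p. For instance
  ∂cd = d − c.
As a 9×27 matrix over Z this has rank 8, with invariant factors (1,1,1,1,1,1,1,1).

The boundary map ∂_2: C_2 → C_1 acts by ∂[p,q,r] = [q,r] − [p,r] + [p,q]. For instance
  ∂bfh = fh − bh + bf,
  ∂ach = ch − ah + ac.
As a 27×18 matrix over Z this has rank 18, with invariant factors (1,1,1,1,1,1,1,1,1,1,1,1,1,1,1,1,1,2).

From H_k ≅ ker(∂_k) / im(∂_{k+1}) we obtain:

  H_0: rank C_0 − rank ∂_1 = 9 − 8 = 1, and the invariant factors of ∂_1 are all 1, so H_0 = Z.
  H_1: rank ker ∂_1 − rank ∂_2 = (27 − 8) − 18 = 1, and ∂_2 has invariant factor 2 > 1, so H_1 = Z ⊕ Z/2.
  H_2: rank ker ∂_2 − rank ∂_3 = (18 − 18) − 0 = 0, and there is no ∂_3, so H_2 = 0.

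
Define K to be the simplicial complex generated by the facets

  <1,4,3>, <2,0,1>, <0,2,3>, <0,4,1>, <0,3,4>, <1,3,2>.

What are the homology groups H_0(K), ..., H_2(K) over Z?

Order the vertices as 0 < 1 < 2 < 3 < 4. Listing each simplex with vertices in this order, K has dimension 2 with simplices:

  0-simplices (5): [0], [1], [2], [3], [4]
  1-simplices (9): [0,1], [0,2], [0,3], [0,4], [1,2], [1,3], [1,4], [2,3], [3,4]
  2-simplices (6): [0,1,2], [0,1,4], [0,2,3], [0,3,4], [1,2,3], [1,3,4]

giving chain groups C_0 ≅ Z^5, C_1 ≅ Z^9, C_2 ≅ Z^6.

Boundary ∂_1: C_1 → C_0 is given by ∂[p,q] = [q] − [p].
This gives a 5×9 integer matrix of rank 4; reducing to Smith normal form yields diagonal entries (1,1,1,1).

∂_2: C_2 → C_1 acts by ∂[p,q,r] = [q,r] − [p,r] + [p,q]. For instance
  ∂[1,3,4] = [3,4] − [1,4] + [1,3],
  ∂[0,1,4] = [1,4] − [0,4] + [0,1].
The resulting 9×6 matrix has rank 5, and its Smith normal form has invariant factors (1,1,1,1,1).

Computing H_k = (kernel of ∂_k) / (image of ∂_{k+1}):

  H_0: rank C_0 − rank ∂_1 = 5 − 4 = 1, and the invariant factors of ∂_1 are all 1, so H_0 ≅ Z.
  H_1: rank ker ∂_1 − rank ∂_2 = (9 − 4) − 5 = 0, and the invariant factors of ∂_2 are all 1, so H_1 ≅ 0.
  H_2: rank ker ∂_2 − rank ∂_3 = (6 − 5) − 0 = 1, and there is no ∂_3, so H_2 ≅ Z.

As a check, the Euler characteristic is 5 − 9 + 6 = 2, which agrees with 1 − 0 + 1 = 2.
(K is a triangulation of the 2-sphere S^2.)

H_0 = Z,  H_1 = 0,  H_2 = Z.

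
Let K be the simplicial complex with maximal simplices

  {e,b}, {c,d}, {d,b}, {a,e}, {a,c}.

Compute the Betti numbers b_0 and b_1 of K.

b_0 = 1, b_1 = 1.

Fix the vertex order a < b < c < d < e and write every simplex with vertices in increasing order. Then dim K = 1 and the simplices of K are:

  0-simplices (5): a, b, c, d, e
  1-simplices (5): ac, ae, bd, be, cd

giving chain groups C_0 ≅ Z^5, C_1 ≅ Z^5.

∂_1: C_1 → C_0 sends each edge [p,q] (with p < q) to q − p. For instance
  ∂be = e − b.
The 5×5 boundary matrix has rank 4 and Smith normal form diag(1,1,1,1).

Now H_k = ker ∂_k / im ∂_{k+1}, so:

  H_0: rank C_0 − rank ∂_1 = 5 − 4 = 1, and the invariant factors of ∂_1 are all 1, so H_0 = Z.
  H_1: rank ker ∂_1 − rank ∂_2 = (5 − 4) − 0 = 1, and there is no ∂_2, so H_1 = Z.

As a check, the Euler characteristic is 5 − 5 = 0, which agrees with 1 − 1 = 0.

Hence the Betti numbers are b_0 = 1, b_1 = 1.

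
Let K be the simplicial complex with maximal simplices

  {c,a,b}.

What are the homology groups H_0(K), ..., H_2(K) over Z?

We work with the vertex ordering a < b < c. The simplices of K, each written with vertices in increasing order, are:

  0-simplices (3): a, b, c
  1-simplices (3): ab, ac, bc
  2-simplices (1): abc

Hence C_0 ≅ Z^3, C_1 ≅ Z^3, C_2 ≅ Z^1.

Boundary ∂_1: C_1 → C_0 maps an edge to its endpoints' difference, ∂[p,q] = q − p. For instance
  ∂ac = c − a.
The 3×3 boundary matrix has rank 2 and Smith normal form diag(1,1).

The boundary map ∂_2: C_2 → C_1 maps a triangle to the signed sum of its edges. For instance
  ∂abc = bc − ac + ab.
The 3×1 boundary matrix has rank 1 and Smith normal form diag(1).

Now H_k = ker ∂_k / im ∂_{k+1}, so:

  H_0: rank C_0 − rank ∂_1 = 3 − 2 = 1, and the invariant factors of ∂_1 are all 1, so H_0 = Z.
  H_1: rank ker ∂_1 − rank ∂_2 = (3 − 2) − 1 = 0, and the invariant factors of ∂_2 are all 1, so H_1 = 0.
  H_2: rank ker ∂_2 − rank ∂_3 = (1 − 1) − 0 = 0, and there is no ∂_3, so H_2 = 0.

H_0 = Z,  H_1 = 0,  H_2 = 0.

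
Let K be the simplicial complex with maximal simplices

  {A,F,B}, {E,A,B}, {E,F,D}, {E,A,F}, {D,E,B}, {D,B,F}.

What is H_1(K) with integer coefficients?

Order the vertices as A < B < D < E < F. Listing each simplex with vertices in this order, K has dimension 2 with simplices:

  0-simplices (5): A, B, D, E, F
  1-simplices (9): AB, AE, AF, BD, BE, BF, DE, DF, EF
  2-simplices (6): ABE, ABF, AEF, BDE, BDF, DEF

giving chain groups C_0 ≅ Z^5, C_1 ≅ Z^9, C_2 ≅ Z^6.

Boundary ∂_1: C_1 → C_0 maps an edge to its endpoints' difference, ∂[p,q] = q − p.
The 5×9 boundary matrix has rank 4 and Smith normal form diag(1,1,1,1).

Boundary ∂_2: C_2 → C_1 acts by ∂[p,q,r] = [q,r] − [p,r] + [p,q]. For instance
  ∂BDE = DE − BE + BD,
  ∂AEF = EF − AF + AE.
The 9×6 boundary matrix has rank 5 and Smith normal form diag(1,1,1,1,1).

From H_k ≅ ker(∂_k) / im(∂_{k+1}) we obtain:

  H_1: rank ker ∂_1 − rank ∂_2 = (9 − 4) − 5 = 0, and the invariant factors of ∂_2 are all 1, so H_1 ≅ 0.

H_1 ≅ 0.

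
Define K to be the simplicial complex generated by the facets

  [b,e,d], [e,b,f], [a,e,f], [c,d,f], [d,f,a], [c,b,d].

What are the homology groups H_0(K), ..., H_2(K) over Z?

K has 6 vertices, 12 edges, 6 triangles.
rank ∂_0 = 0, rank ∂_1 = 5 ⇒ b_0 = 6 − 0 − 5 = 1; all invariant factors of ∂_1 are 1 so no torsion. So H_0 ≅ Z.
rank ∂_1 = 5, rank ∂_2 = 6 ⇒ b_1 = 12 − 5 − 6 = 1; all invariant factors of ∂_2 are 1 so no torsion. So H_1 ≅ Z.
rank ∂_2 = 6, rank ∂_3 = 0 ⇒ b_2 = 6 − 6 − 0 = 0. So H_2 ≅ 0.

H_0 = Z,  H_1 = Z,  H_2 = 0.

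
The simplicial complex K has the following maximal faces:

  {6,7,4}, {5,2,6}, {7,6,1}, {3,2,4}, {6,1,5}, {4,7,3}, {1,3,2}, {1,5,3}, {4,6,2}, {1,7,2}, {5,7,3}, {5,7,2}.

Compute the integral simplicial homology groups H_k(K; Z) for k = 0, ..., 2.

H_0 ≅ Z,  H_1 ≅ Z/2,  H_2 = 0.

Order the vertices as 1 < 2 < 3 < 4 < 5 < 6 < 7. Listing each simplex with vertices in this order, K has dimension 2 with simplices:

  0-simplices (7): [1], [2], [3], [4], [5], [6], [7]
  1-simplices (18): [1,2], [1,3], [1,5], [1,6], [1,7], [2,3], [2,4], [2,5], [2,6], [2,7], [3,4], [3,5], [3,7], [4,6], [4,7], [5,6], [5,7], [6,7]
  2-simplices (12): [1,2,3], [1,2,7], [1,3,5], [1,5,6], [1,6,7], [2,3,4], [2,4,6], [2,5,6], [2,5,7], [3,4,7], [3,5,7], [4,6,7]

so the chain groups are C_0 ≅ Z^7, C_1 ≅ Z^18, C_2 ≅ Z^12.

Boundary ∂_1: C_1 → C_0 sends each edge [p,q] (with p < q) to q − p.
This gives a 7×18 integer matrix of rank 6; reducing to Smith normal form yields diagonal entries (1,1,1,1,1,1).

Boundary ∂_2: C_2 → C_1 sends each 2-simplex [p,q,r] to [q,r] − [p,r] + [p,q]. For instance
  ∂[3,4,7] = [4,7] − [3,7] + [3,4],
  ∂[4,6,7] = [6,7] − [4,7] + [4,6].
This gives a 18×12 integer matrix of rank 12; reducing to Smith normal form yields diagonal entries (1,1,1,1,1,1,1,1,1,1,1,2).

Reading off H_k = ker ∂_k / im ∂_{k+1}:

  H_0: rank C_0 − rank ∂_1 = 7 − 6 = 1, and the invariant factors of ∂_1 are all 1, so H_0 = Z.
  H_1: rank ker ∂_1 − rank ∂_2 = (18 − 6) − 12 = 0, and ∂_2 has invariant factor 2 > 1, so H_1 = Z/2.
  H_2: rank ker ∂_2 − rank ∂_3 = (12 − 12) − 0 = 0, and there is no ∂_3, so H_2 = 0.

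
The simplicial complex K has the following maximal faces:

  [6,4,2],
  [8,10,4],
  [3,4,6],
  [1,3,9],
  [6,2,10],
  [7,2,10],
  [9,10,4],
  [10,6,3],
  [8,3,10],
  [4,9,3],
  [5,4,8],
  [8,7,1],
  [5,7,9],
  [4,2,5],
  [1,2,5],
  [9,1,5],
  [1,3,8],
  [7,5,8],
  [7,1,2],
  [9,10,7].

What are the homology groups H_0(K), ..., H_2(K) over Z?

H_0 ≅ Z,  H_1 ≅ Z ⊕ Z_2,  H_2 = 0.

Fix the vertex order 1 < 2 < 3 < 4 < 5 < 6 < 7 < 8 < 9 < 10 and write every simplex with vertices in increasing order. Then dim K = 2 and the simplices of K are:

  0-simplices (10): [1], [2], [3], [4], [5], [6], [7], [8], [9], [10]
  1-simplices (30): (30 of them)
  2-simplices (20): (20 of them)

so the chain groups are C_0 ≅ Z^10, C_1 ≅ Z^30, C_2 ≅ Z^20.

∂_1: C_1 → C_0 sends each edge [p,q] (with p < q) to q − p. For instance
  ∂[3,4] = [4] − [3].
The resulting 10×30 matrix has rank 9, and its Smith normal form has invariant factors (1,1,1,1,1,1,1,1,1).

Boundary ∂_2: C_2 → C_1 maps a triangle to the signed sum of its edges. For instance
  ∂[1,7,8] = [7,8] − [1,8] + [1,7],
  ∂[1,3,8] = [3,8] − [1,8] + [1,3].
As a 30×20 matrix over Z this has rank 20, with invariant factors (1,1,1,1,1,1,1,1,1,1,1,1,1,1,1,1,1,1,1,2).

Reading off H_k = ker ∂_k / im ∂_{k+1}:

  H_0: rank C_0 − rank ∂_1 = 10 − 9 = 1, and the invariant factors of ∂_1 are all 1, so H_0 ≅ Z.
  H_1: rank ker ∂_1 − rank ∂_2 = (30 − 9) − 20 = 1, and ∂_2 has invariant factor 2 > 1, so H_1 ≅ Z ⊕ Z_2.
  H_2: rank ker ∂_2 − rank ∂_3 = (20 − 20) − 0 = 0, and there is no ∂_3, so H_2 ≅ 0.

As a check, the Euler characteristic is 10 − 30 + 20 = 0, which agrees with 1 − 1 + 0 = 0.
(K is a triangulation of the Klein bottle.)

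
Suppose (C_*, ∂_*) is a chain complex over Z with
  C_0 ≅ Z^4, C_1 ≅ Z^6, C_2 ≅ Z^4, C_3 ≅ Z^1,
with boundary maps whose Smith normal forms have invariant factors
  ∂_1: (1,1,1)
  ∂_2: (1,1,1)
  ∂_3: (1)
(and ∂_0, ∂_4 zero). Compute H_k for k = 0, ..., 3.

H_0 = Z,  H_1 = 0,  H_2 = 0,  H_3 = 0.

H_0: b_0 = 4 − 0 − 3 = 1; torsion from ∂_1 factors > 1: none. So H_0 = Z.
H_1: b_1 = 6 − 3 − 3 = 0; torsion from ∂_2 factors > 1: none. So H_1 = 0.
H_2: b_2 = 4 − 3 − 1 = 0; torsion from ∂_3 factors > 1: none. So H_2 = 0.
H_3: b_3 = 1 − 1 − 0 = 0; torsion from ∂_4 factors > 1: none. So H_3 = 0.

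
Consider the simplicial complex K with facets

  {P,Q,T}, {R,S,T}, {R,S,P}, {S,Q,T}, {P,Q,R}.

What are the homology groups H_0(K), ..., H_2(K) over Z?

H_0 = Z,  H_1 = Z,  H_2 = 0.

Fix the vertex order P < Q < R < S < T and write every simplex with vertices in increasing order. Then dim K = 2 and the simplices of K are:

  0-simplices (5): P, Q, R, S, T
  1-simplices (10): PQ, PR, PS, PT, QR, QS, QT, RS, RT, ST
  2-simplices (5): PQR, PQT, PRS, QST, RST

Hence C_0 ≅ Z^5, C_1 ≅ Z^10, C_2 ≅ Z^5.

∂_1: C_1 → C_0 sends each edge [p,q] (with p < q) to q − p. For instance
  ∂QS = S − Q.
This gives a 5×10 integer matrix of rank 4; reducing to Smith normal form yields diagonal entries (1,1,1,1).

Boundary ∂_2: C_2 → C_1 acts by ∂[p,q,r] = [q,r] − [p,r] + [p,q]. For instance
  ∂RST = ST − RT + RS,
  ∂PRS = RS − PS + PR.
This gives a 10×5 integer matrix of rank 5; reducing to Smith normal form yields diagonal entries (1,1,1,1,1).

From H_k ≅ ker(∂_k) / im(∂_{k+1}) we obtain:

  H_0: rank C_0 − rank ∂_1 = 5 − 4 = 1, and the invariant factors of ∂_1 are all 1, so H_0 ≅ Z.
  H_1: rank ker ∂_1 − rank ∂_2 = (10 − 4) − 5 = 1, and the invariant factors of ∂_2 are all 1, so H_1 ≅ Z.
  H_2: rank ker ∂_2 − rank ∂_3 = (5 − 5) − 0 = 0, and there is no ∂_3, so H_2 ≅ 0.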